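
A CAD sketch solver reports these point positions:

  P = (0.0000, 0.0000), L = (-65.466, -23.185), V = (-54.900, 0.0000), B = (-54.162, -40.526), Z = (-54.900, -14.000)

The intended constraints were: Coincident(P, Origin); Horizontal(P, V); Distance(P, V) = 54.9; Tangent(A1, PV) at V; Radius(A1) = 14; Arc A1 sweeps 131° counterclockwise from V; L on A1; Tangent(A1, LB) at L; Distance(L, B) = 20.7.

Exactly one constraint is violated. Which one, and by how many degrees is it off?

Tangent(A1, LB) at L — off by 7.90°.

P = (0.00, 0.00) ✓; P.y = 0.00, V.y = 0.00 ✓; |PV| = 54.90 ✓; ∠(ZV, VP) = 90.00° ✓; |ZV| = 14.00 ✓; bearing(Z→L) − bearing(Z→V) = 131.0° ✓; |ZL| = 14.00 ✓; ∠(ZL, LB) = 97.90° ✗; |LB| = 20.70 ✓.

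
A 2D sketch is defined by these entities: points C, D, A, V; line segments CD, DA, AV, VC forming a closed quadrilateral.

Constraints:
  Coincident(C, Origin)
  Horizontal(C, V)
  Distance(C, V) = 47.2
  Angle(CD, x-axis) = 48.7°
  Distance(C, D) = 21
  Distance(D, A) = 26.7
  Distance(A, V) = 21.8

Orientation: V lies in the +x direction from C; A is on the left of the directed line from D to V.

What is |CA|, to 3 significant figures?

45.1

Checks: CD at 48.70° ✓; |DA| = 26.70 ✓; |AV| = 21.80 ✓.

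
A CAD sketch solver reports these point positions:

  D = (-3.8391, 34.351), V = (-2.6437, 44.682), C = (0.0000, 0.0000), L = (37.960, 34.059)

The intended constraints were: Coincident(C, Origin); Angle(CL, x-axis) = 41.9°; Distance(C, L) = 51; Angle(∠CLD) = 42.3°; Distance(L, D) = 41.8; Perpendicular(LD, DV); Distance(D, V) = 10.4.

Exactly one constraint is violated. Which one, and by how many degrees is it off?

Perpendicular(LD, DV) — off by 6.20°.

C = (0.00, 0.00) ✓; CL at 41.90° ✓; |CL| = 51.00 ✓; ∠CLD = 42.30° ✓; |LD| = 41.80 ✓; ∠(LD, DV) = 96.20° ✗; |DV| = 10.40 ✓.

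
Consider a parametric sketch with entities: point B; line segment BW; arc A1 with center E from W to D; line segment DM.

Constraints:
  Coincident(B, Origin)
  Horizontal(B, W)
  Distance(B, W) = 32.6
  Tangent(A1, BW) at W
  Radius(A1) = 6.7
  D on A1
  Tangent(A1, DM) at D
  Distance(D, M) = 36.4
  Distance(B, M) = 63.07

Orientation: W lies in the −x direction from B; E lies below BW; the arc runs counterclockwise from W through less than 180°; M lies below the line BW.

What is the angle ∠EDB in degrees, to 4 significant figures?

22.64°

B is at the origin; BW is horizontal with |BW| = 32.6 and W on the −x side, so W = (-32.60, 0.000). The tangent condition forces EW to be normal to BW, so E = W + (0, -6.7) = (-32.60, -6.700). Since ED ⟂ DM (tangency), |EM| = √(6.7² + 36.4²) = 37.01 regardless of where D sits on A1. So M lies on both circle(B, 63.07) and circle(E, 37.01); the below-BW intersection is M = (-48.77, -39.99). D is the foot of the tangent from M: D = (-39.06, -4.912).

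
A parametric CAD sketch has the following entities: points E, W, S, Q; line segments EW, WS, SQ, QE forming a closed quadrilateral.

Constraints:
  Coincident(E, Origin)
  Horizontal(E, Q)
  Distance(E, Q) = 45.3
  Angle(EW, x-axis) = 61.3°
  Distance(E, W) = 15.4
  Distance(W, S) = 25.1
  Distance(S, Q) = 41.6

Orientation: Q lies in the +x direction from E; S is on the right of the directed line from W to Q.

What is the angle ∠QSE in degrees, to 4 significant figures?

98.77°

Checks: |WS| = 25.10 ✓; |SQ| = 41.60 ✓.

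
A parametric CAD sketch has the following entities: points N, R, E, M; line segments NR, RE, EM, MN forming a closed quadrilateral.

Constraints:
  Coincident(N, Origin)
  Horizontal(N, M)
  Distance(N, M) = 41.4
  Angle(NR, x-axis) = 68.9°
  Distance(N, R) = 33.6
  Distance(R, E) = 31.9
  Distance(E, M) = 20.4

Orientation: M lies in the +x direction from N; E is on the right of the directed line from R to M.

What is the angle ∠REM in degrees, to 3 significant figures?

108°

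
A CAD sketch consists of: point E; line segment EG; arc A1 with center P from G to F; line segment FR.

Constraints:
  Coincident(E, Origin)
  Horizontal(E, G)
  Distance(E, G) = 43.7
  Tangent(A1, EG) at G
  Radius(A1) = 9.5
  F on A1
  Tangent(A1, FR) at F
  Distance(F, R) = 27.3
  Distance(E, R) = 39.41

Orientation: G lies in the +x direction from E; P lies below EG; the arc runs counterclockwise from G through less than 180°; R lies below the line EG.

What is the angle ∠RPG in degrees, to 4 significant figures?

138.0°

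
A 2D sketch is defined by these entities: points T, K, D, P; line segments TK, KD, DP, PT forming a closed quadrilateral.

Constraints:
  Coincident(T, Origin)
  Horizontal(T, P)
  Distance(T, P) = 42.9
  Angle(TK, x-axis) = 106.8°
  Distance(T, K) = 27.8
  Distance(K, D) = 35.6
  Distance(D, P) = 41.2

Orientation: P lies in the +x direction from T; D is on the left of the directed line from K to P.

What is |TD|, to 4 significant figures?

45.56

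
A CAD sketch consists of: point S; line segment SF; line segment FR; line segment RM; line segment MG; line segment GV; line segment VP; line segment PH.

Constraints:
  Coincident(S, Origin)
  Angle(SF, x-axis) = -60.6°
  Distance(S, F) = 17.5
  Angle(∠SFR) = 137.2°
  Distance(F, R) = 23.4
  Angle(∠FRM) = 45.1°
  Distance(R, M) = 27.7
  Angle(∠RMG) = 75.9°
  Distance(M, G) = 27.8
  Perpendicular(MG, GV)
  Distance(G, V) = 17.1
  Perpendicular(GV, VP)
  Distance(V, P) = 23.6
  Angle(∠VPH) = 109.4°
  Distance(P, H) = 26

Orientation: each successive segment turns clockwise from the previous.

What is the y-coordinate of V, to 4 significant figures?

-22.34

∠RMG = 75.9° gives MG at 17.60° from the x-axis; with |MG| = 27.8, G = (15.11, -6.036). The perpendicularity gives GV at right angles to MG, so GV runs at -72.40°; with |GV| = 17.1, V = (20.28, -22.34). So V.y = -22.34.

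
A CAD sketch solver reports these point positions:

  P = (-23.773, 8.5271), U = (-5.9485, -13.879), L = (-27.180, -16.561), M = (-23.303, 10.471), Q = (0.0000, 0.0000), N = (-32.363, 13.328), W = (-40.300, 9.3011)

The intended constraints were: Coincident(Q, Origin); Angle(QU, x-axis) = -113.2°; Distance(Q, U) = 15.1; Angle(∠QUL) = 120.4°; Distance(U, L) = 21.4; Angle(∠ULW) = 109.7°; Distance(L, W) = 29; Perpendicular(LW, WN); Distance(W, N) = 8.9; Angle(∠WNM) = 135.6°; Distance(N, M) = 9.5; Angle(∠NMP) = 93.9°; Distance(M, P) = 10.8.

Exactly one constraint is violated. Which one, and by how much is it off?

Distance(M, P) = 10.8 — off by 8.80.

Q = (0.00, 0.00) ✓; QU at -113.2° ✓; |QU| = 15.10 ✓; ∠QUL = 120.4° ✓; |UL| = 21.40 ✓; ∠ULW = 109.7° ✓; |LW| = 29.00 ✓; ∠(LW, WN) = 90.00° ✓; |WN| = 8.900 ✓; ∠WNM = 135.6° ✓; |NM| = 9.500 ✓; ∠NMP = 93.91° ✓; |MP| = 2.000 ✗.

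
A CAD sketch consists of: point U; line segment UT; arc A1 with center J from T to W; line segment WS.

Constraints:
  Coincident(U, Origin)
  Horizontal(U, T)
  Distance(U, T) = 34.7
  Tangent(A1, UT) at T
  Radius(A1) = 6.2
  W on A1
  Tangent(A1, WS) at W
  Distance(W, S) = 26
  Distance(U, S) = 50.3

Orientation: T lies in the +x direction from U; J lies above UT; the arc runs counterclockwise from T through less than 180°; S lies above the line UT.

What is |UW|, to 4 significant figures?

41.43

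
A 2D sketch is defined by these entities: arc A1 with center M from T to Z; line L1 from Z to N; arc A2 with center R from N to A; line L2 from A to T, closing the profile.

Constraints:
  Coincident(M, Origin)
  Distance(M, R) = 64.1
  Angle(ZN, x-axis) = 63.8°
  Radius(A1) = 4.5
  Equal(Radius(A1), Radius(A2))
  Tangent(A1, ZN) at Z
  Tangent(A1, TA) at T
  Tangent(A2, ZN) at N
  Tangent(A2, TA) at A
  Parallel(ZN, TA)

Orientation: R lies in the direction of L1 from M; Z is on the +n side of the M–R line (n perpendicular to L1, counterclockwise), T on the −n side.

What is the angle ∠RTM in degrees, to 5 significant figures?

85.984°

M is at the origin and R lies 64.1 along u from M, so R = 64.1·u = (28.301, 57.514). Tangency of A1 to both parallel lines with radius 4.5 puts Z and T at M ± 4.5·n: Z = (-4.0377, 1.9868), T = (4.0377, -1.9868). Then cos ∠RTM = TR·TM / (|TR||TM|), giving 85.984°.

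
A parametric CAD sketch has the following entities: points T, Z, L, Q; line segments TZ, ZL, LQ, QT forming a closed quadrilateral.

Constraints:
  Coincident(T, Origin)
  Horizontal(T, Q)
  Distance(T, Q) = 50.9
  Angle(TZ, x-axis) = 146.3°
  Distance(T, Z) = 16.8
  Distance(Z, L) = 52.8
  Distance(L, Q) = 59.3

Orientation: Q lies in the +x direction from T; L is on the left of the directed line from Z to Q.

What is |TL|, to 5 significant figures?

53.852

Checks: |ZL| = 52.80 ✓; |LQ| = 59.30 ✓.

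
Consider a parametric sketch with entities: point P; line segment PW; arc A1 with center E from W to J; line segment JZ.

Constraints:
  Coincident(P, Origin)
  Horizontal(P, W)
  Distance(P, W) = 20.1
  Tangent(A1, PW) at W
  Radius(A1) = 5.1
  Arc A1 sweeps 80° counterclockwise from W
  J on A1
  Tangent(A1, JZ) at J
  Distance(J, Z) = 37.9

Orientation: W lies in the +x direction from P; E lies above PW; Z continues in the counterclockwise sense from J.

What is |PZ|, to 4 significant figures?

52.26

P is at the origin; PW is horizontal with |PW| = 20.1 and W on the +x side, so W = (20.10, 0.000). The tangent condition forces EW to be normal to PW, so E = W + (0, 5.1) = (20.10, 5.100). On A1, W sits at bearing -90° from E; an 80° counterclockwise sweep puts J at bearing -10°, so J = E + 5.1·(cos -10°, sin -10°) = (25.12, 4.214). The tangent condition forces EJ to be normal to JZ, so JZ runs along (−sin -10°, cos -10°); with |JZ| = 37.9, Z = (31.70, 41.54). Then |PZ| = |Z − P| = 52.26.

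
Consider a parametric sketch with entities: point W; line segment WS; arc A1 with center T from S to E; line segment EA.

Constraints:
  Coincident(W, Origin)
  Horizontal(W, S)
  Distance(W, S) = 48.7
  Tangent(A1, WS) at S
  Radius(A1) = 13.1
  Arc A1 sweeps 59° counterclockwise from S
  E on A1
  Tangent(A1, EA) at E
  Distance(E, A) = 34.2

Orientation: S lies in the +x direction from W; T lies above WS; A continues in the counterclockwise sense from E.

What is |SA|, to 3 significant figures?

45.9

W is at the origin; W and S share the same y with |WS| = 48.7 and S on the +x side, so S = (48.7, 0.00). Since A1 is tangent to WS there, TS ⟂ WS, so T = S + (0, 13.1) = (48.7, 13.1). On A1, S sits at bearing -90° from T; a 59° counterclockwise sweep puts E at bearing -31°, so E = T + 13.1·(cos -31°, sin -31°) = (59.9, 6.35). Since A1 is tangent to EA there, TE ⟂ EA, so EA runs along (−sin -31°, cos -31°); with |EA| = 34.2, A = (77.5, 35.7). Then |SA| = |A − S| = 45.9.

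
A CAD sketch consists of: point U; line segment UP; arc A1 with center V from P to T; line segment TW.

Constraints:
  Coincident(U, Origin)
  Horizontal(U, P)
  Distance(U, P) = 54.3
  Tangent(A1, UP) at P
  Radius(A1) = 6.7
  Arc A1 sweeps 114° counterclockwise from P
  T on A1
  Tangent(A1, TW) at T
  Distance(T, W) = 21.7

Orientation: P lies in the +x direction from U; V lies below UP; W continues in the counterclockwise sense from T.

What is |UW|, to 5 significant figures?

64.071

On A1, P sits at bearing 90° from V; a 114° counterclockwise sweep puts T at bearing 204°, so T = V + 6.7·(cos 204°, sin 204°) = (48.179, -9.4251). A1 meets TW tangentially, so VT is at right angles to TW, so TW runs along (−sin 204°, cos 204°); with |TW| = 21.7, W = (57.005, -29.249). Then |UW| = |W − U| = 64.071.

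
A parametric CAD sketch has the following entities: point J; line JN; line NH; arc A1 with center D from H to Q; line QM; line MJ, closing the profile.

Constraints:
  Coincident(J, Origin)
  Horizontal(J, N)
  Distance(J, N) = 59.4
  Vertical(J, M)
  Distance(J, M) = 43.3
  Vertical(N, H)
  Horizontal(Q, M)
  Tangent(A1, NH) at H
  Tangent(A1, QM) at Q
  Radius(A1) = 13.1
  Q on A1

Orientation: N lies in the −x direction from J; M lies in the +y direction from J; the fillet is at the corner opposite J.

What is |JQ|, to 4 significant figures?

63.39

J is at the origin; JN is horizontal with |JN| = 59.4 and N on the −x side, so N = (-59.40, 0.000). J and M share the same x with |JM| = 43.3 and M on the +y side, so M = (0.000, 43.30). The virtual corner opposite J is at (-59.40, 43.30). Tangency of A1 to NH means the radius DH is perpendicular to NH and since A1 is tangent to QM there, DQ ⟂ QM, with radius 13.1, so the center D sits 13.1 in from both sides at D = (-46.30, 30.20). That places the tangent points at H = (-59.40, 30.20) on NH and Q = (-46.30, 43.30) on QM. Then |JQ| = |Q − J| = 63.39.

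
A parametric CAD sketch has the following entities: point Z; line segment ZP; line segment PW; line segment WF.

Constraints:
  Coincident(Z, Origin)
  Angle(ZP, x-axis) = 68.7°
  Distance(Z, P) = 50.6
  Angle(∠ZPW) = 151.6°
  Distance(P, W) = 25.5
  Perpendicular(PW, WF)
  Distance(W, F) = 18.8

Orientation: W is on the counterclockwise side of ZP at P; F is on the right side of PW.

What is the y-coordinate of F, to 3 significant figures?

74.8

∠ZPW = 151.6°, so PW runs at 68.7° + (180° − 151.6°) = 97.1° from the x-axis; with |PW| = 25.5, W = P + 25.5·(cos 97.1°, sin 97.1°) = (15.2, 72.4). The perpendicularity gives WF at right angles to PW; with |WF| = 18.8 on the right of PW, F = W + 18.8·(0.992, 0.124) = (33.9, 74.8). So F.y = 74.8.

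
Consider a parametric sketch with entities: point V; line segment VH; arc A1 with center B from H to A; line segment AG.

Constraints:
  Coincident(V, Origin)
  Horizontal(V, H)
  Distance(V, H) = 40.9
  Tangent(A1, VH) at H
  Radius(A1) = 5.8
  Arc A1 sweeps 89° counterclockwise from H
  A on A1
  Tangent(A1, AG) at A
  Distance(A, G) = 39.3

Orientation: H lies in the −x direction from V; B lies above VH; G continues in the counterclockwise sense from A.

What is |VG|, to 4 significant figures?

56.65

V is at the origin; V and H share the same y with |VH| = 40.9 and H on the −x side, so H = (-40.90, 0.000). The tangent condition forces BH to be normal to VH, so B = H + (0, 5.8) = (-40.90, 5.800). On A1, H sits at bearing -90° from B; an 89° counterclockwise sweep puts A at bearing -1°, so A = B + 5.8·(cos -1°, sin -1°) = (-35.10, 5.699). A1 meets AG tangentially, so BA is at right angles to AG, so AG runs along (−sin -1°, cos -1°); with |AG| = 39.3, G = (-34.42, 44.99). Then |VG| = |G − V| = 56.65.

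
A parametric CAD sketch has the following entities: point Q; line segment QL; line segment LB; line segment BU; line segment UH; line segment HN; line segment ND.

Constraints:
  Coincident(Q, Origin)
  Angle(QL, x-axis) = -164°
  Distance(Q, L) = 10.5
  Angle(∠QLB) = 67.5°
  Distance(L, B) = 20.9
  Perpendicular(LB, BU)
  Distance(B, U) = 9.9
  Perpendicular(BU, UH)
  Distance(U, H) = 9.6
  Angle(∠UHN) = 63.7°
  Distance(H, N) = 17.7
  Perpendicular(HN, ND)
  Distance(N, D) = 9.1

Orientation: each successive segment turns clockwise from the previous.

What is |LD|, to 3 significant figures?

27.4

Q is at the origin; QL runs at -164.0° with length 10.5, so L = (-10.1, -2.89). ∠QLB = 67.5° gives LB at 83.5° from the x-axis; with |LB| = 20.9, B = (-7.73, 17.9). LB ⟂ BU, so BU runs at -6.50°; with |BU| = 9.9, U = (2.11, 16.8). BU is perpendicular to UH, so UH runs at -96.5°; with |UH| = 9.6, H = (1.02, 7.21). ∠UHN = 63.7° gives HN at 147° from the x-axis; with |HN| = 17.7, N = (-13.9, 16.8). The perpendicularity gives ND at right angles to HN, so ND runs at 57.2°; with |ND| = 9.1, D = (-8.93, 24.4). Then |LD| = |D − L| = 27.4.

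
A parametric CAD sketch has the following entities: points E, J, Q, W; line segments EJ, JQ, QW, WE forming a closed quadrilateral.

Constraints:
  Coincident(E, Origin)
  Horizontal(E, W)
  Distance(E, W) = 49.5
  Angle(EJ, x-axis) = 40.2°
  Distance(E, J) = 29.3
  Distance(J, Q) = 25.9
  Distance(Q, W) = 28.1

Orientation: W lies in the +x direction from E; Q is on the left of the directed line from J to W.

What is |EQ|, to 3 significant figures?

54.4

Checks: |JQ| = 25.90 ✓; |QW| = 28.10 ✓.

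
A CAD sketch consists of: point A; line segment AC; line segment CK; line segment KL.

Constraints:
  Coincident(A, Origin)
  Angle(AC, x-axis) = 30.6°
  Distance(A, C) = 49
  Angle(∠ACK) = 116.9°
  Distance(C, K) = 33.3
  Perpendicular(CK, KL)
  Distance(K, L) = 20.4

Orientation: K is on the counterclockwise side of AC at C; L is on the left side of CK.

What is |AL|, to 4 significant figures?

60.16

∠ACK = 116.9°, so CK runs at 30.6° + (180° − 116.9°) = 93.70° from the x-axis; with |CK| = 33.3, K = C + 33.3·(cos 93.70°, sin 93.70°) = (40.03, 58.17). CK is perpendicular to KL; with |KL| = 20.4 on the left of CK, L = K + 20.4·(-0.9979, -0.06453) = (19.67, 56.86). Then |AL| = |L − A| = 60.16.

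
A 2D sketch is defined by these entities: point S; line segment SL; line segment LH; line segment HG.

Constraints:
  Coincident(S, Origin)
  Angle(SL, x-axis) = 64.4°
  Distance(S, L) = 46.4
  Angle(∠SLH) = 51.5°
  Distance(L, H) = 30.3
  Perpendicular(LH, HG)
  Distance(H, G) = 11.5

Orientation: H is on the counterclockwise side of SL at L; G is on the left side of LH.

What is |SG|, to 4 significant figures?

24.85

S is at the origin; SL runs at 64.4° with length 46.4, so L = 46.4·(cos 64.4°, sin 64.4°) = (20.05, 41.85). ∠SLH = 51.5°, so LH runs at 64.4° + (180° − 51.5°) = 192.9° from the x-axis; with |LH| = 30.3, H = L + 30.3·(cos 192.9°, sin 192.9°) = (-9.486, 35.08). LH is perpendicular to HG; with |HG| = 11.5 on the left of LH, G = H + 11.5·(0.2233, -0.9748) = (-6.919, 23.87). Then |SG| = |G − S| = 24.85.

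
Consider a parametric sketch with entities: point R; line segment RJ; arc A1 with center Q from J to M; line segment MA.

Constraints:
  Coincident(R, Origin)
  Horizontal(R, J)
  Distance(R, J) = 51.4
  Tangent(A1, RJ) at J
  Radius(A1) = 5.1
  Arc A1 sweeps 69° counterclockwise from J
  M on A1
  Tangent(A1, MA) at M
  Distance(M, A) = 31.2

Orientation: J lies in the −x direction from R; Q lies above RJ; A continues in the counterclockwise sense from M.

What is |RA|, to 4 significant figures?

48.03

R is at the origin; RJ is horizontal with |RJ| = 51.4 and J on the −x side, so J = (-51.40, 0.000). A1 meets RJ tangentially, so QJ is at right angles to RJ, so Q = J + (0, 5.1) = (-51.40, 5.100). On A1, J sits at bearing -90° from Q; a 69° counterclockwise sweep puts M at bearing -21°, so M = Q + 5.1·(cos -21°, sin -21°) = (-46.64, 3.272). Since A1 is tangent to MA there, QM ⟂ MA, so MA runs along (−sin -21°, cos -21°); with |MA| = 31.2, A = (-35.46, 32.40). Then |RA| = |A − R| = 48.03.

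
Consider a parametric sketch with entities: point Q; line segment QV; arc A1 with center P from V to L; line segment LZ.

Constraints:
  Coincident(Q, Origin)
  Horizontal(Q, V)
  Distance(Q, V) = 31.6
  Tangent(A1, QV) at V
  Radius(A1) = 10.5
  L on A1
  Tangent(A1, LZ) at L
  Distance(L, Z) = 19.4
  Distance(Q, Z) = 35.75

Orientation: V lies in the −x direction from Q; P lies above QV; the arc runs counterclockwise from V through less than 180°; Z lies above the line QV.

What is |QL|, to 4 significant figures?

23.38

Checks: |PL| = 10.50 ✓; ∠(PL, LZ) = 90.00° ✓; |LZ| = 19.40 ✓; |QZ| = 35.75 ✓.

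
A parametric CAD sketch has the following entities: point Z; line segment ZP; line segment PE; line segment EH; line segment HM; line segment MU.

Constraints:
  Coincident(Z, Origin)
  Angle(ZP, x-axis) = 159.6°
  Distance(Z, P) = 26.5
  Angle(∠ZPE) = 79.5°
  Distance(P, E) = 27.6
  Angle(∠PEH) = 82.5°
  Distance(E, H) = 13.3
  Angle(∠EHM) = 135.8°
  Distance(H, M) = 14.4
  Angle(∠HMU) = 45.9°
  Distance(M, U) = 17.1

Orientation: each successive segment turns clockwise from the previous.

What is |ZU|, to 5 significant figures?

23.887

∠EHM = 135.8° gives HM at -82.600° from the x-axis; with |HM| = 14.4, M = (1.6135, 10.378). ∠HMU = 45.9° gives MU at 143.30° from the x-axis; with |MU| = 17.1, U = (-12.097, 20.598). Then |ZU| = |U − Z| = 23.887.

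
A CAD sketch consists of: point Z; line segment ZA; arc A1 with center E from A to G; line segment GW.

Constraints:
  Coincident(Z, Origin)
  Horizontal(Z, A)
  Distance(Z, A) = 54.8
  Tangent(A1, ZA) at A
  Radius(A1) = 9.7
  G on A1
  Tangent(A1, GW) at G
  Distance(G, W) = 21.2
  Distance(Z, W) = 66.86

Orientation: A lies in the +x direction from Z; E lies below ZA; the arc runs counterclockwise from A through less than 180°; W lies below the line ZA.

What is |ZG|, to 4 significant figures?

49.04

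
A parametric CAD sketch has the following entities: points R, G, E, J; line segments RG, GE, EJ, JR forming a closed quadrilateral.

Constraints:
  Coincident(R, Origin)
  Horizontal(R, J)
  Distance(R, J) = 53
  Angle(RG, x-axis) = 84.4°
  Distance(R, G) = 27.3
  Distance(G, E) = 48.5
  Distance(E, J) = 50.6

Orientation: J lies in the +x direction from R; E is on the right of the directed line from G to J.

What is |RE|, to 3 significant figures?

22.3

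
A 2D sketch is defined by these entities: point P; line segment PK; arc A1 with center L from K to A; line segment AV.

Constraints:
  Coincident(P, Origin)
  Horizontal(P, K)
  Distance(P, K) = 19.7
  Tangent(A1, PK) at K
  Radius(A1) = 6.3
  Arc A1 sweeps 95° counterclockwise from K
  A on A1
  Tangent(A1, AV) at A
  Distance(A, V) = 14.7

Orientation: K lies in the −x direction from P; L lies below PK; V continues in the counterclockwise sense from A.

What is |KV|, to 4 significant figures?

22.07

P is at the origin; P and K share the same y with |PK| = 19.7 and K on the −x side, so K = (-19.70, 0.000). Tangency of A1 to PK means the radius LK is perpendicular to PK, so L = K + (0, -6.3) = (-19.70, -6.300). On A1, K sits at bearing 90° from L; a 95° counterclockwise sweep puts A at bearing 185°, so A = L + 6.3·(cos 185°, sin 185°) = (-25.98, -6.849). Tangency of A1 to AV means the radius LA is perpendicular to AV, so AV runs along (−sin 185°, cos 185°); with |AV| = 14.7, V = (-24.69, -21.49). Then |KV| = |V − K| = 22.07.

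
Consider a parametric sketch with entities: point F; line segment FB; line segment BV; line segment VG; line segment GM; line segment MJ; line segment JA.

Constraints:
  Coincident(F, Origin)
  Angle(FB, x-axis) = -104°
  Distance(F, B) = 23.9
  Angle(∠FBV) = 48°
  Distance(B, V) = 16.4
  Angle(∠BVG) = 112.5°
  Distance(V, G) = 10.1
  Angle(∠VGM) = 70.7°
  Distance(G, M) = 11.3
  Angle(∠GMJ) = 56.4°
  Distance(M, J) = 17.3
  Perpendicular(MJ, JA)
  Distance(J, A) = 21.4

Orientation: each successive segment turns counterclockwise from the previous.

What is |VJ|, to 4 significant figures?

5.137

F is at the origin; FB runs at -104.0° with length 23.9, so B = (-5.782, -23.19). ∠FBV = 48.0° gives BV at 28.00° from the x-axis; with |BV| = 16.4, V = (8.698, -15.49). ∠BVG = 112.5° gives VG at 95.50° from the x-axis; with |VG| = 10.1, G = (7.730, -5.437). ∠VGM = 70.7° gives GM at -155.2° from the x-axis; with |GM| = 11.3, M = (-2.528, -10.18). ∠GMJ = 56.4° gives MJ at -31.60° from the x-axis; with |MJ| = 17.3, J = (12.21, -19.24). Then |VJ| = |J − V| = 5.137.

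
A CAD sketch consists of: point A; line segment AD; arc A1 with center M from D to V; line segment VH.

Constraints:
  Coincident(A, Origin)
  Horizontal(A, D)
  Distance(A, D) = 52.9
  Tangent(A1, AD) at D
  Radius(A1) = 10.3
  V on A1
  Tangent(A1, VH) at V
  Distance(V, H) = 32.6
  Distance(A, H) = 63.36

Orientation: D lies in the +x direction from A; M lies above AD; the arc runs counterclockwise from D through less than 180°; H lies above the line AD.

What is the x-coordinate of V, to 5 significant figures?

61.868

Checks: A.y = 0.00, D.y = 0.00 ✓; |MV| = 10.30 ✓; ∠(MV, VH) = 90.00° ✓; |VH| = 32.60 ✓; |AH| = 63.36 ✓.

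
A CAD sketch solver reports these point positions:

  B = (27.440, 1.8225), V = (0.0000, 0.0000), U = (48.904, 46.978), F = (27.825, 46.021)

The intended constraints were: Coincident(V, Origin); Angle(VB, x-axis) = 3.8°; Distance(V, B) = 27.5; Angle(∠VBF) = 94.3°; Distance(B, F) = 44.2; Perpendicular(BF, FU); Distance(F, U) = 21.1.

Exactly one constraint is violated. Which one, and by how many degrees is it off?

Perpendicular(BF, FU) — off by 3.10°.

V = (0.00, 0.00) ✓; VB at 3.800° ✓; |VB| = 27.50 ✓; ∠VBF = 94.30° ✓; |BF| = 44.20 ✓; ∠(BF, FU) = 86.90° ✗; |FU| = 21.10 ✓.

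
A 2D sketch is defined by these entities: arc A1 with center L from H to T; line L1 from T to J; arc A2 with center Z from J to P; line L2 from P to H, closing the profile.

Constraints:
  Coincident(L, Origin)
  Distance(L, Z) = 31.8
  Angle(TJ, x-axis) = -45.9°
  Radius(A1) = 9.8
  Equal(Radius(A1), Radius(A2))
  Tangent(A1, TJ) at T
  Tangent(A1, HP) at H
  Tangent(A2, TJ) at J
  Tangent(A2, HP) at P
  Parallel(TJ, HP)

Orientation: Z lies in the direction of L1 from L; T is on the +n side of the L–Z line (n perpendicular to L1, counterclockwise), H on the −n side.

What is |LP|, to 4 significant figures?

33.28

The slot axis is L1's direction at -45.9°, so u = (cos -45.9°, sin -45.9°) = (0.6959, -0.7181) and n = (−sin -45.9°, cos -45.9°) = (0.7181, 0.6959). L is at the origin and Z lies 31.8 along u from L, so Z = 31.8·u = (22.13, -22.84). Tangency of A1 to both parallel lines with radius 9.8 puts T and H at L ± 9.8·n: T = (7.038, 6.820), H = (-7.038, -6.820). Equal radii place J and P the same way about Z: J = Z + 9.8·n = (29.17, -16.02), P = Z − 9.8·n = (15.09, -29.66). Then |LP| = |P − L| = 33.28.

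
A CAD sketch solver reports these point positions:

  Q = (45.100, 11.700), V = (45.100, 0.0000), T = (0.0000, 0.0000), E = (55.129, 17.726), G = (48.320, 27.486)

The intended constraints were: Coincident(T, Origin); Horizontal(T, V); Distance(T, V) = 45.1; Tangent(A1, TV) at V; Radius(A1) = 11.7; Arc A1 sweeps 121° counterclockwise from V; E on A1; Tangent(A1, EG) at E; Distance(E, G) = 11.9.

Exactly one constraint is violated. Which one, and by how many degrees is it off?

Tangent(A1, EG) at E — off by 3.90°.

T = (0.00, 0.00) ✓; T.y = 0.00, V.y = 0.00 ✓; |TV| = 45.10 ✓; ∠(QV, VT) = 90.00° ✓; |QV| = 11.70 ✓; bearing(Q→E) − bearing(Q→V) = 121.0° ✓; |QE| = 11.70 ✓; ∠(QE, EG) = 86.10° ✗; |EG| = 11.90 ✓.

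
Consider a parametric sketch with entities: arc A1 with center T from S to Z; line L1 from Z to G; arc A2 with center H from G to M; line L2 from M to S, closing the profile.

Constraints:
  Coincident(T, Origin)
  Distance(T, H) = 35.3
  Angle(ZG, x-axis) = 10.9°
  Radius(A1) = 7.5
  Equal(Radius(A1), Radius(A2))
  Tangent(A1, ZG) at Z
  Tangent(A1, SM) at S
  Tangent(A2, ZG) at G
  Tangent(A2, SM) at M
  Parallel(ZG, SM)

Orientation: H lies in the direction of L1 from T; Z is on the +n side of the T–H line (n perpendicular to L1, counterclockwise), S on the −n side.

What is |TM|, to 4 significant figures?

36.09

The slot axis is L1's direction at 10.9°, so u = (cos 10.9°, sin 10.9°) = (0.9820, 0.1891) and n = (−sin 10.9°, cos 10.9°) = (-0.1891, 0.9820). T is at the origin and H lies 35.3 along u from T, so H = 35.3·u = (34.66, 6.675). Tangency of A1 to both parallel lines with radius 7.5 puts Z and S at T ± 7.5·n: Z = (-1.418, 7.365), S = (1.418, -7.365). Equal radii place G and M the same way about H: G = H + 7.5·n = (33.24, 14.04), M = H − 7.5·n = (36.08, -0.6896). Then |TM| = |M − T| = 36.09.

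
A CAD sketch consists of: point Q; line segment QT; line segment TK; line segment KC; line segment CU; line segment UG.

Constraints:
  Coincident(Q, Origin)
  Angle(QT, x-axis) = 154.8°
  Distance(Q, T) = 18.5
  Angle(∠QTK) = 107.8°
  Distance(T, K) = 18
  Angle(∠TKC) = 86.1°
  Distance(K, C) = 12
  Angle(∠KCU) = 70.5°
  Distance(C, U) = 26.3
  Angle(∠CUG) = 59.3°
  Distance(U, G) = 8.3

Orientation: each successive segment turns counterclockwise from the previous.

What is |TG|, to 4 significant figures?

3.348

∠KCU = 70.5° gives CU at 70.40° from the x-axis; with |CU| = 26.3, U = (-10.88, 11.92). ∠CUG = 59.3° gives UG at -168.9° from the x-axis; with |UG| = 8.3, G = (-19.03, 10.32). Then |TG| = |G − T| = 3.348.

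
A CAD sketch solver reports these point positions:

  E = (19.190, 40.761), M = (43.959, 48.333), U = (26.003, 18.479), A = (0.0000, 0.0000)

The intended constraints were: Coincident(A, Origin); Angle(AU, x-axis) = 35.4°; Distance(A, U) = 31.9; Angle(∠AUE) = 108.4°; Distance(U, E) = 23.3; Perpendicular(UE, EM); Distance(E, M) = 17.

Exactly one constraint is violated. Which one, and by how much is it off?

Distance(E, M) = 17 — off by 8.90.

A = (0.00, 0.00) ✓; AU at 35.40° ✓; |AU| = 31.90 ✓; ∠AUE = 108.4° ✓; |UE| = 23.30 ✓; ∠(UE, EM) = 90.00° ✓; |EM| = 25.90 ✗.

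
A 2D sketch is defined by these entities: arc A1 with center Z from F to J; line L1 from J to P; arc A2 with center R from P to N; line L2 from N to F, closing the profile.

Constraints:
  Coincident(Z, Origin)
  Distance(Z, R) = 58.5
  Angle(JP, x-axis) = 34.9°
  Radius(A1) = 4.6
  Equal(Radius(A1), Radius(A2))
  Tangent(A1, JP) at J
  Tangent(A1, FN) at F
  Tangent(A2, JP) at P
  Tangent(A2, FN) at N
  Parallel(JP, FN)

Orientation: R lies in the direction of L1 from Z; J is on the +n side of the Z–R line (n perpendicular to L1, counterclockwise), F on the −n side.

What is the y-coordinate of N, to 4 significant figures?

29.70

The slot axis is L1's direction at 34.9°, so u = (cos 34.9°, sin 34.9°) = (0.8202, 0.5721) and n = (−sin 34.9°, cos 34.9°) = (-0.5721, 0.8202). Z is at the origin and R lies 58.5 along u from Z, so R = 58.5·u = (47.98, 33.47). Tangency of A1 to both parallel lines with radius 4.6 puts J and F at Z ± 4.6·n: J = (-2.632, 3.773), F = (2.632, -3.773). Equal radii place P and N the same way about R: P = R + 4.6·n = (45.35, 37.24), N = R − 4.6·n = (50.61, 29.70). So N.y = 29.70.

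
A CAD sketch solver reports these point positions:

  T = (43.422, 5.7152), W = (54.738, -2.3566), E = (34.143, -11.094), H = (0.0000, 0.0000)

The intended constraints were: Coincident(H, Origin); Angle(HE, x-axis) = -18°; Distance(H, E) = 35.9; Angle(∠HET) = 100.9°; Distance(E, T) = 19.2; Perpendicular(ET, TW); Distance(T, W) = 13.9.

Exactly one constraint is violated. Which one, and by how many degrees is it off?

Perpendicular(ET, TW) — off by 6.60°.

H = (0.00, 0.00) ✓; HE at -18.00° ✓; |HE| = 35.90 ✓; ∠HET = 100.9° ✓; |ET| = 19.20 ✓; ∠(ET, TW) = 96.60° ✗; |TW| = 13.90 ✓.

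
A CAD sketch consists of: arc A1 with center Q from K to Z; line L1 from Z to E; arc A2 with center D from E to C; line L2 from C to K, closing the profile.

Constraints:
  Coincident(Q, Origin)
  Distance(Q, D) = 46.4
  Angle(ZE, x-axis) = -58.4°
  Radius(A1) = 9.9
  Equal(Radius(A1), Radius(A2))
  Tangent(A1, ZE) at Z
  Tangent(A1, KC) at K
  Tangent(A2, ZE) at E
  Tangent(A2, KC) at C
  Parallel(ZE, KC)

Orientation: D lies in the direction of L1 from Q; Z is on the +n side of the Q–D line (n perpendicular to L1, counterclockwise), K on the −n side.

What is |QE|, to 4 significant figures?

47.44

The slot axis is L1's direction at -58.4°, so u = (cos -58.4°, sin -58.4°) = (0.5240, -0.8517) and n = (−sin -58.4°, cos -58.4°) = (0.8517, 0.5240). Q is at the origin and D lies 46.4 along u from Q, so D = 46.4·u = (24.31, -39.52). Tangency of A1 to both parallel lines with radius 9.9 puts Z and K at Q ± 9.9·n: Z = (8.432, 5.187), K = (-8.432, -5.187). Equal radii place E and C the same way about D: E = D + 9.9·n = (32.75, -34.33), C = D − 9.9·n = (15.88, -44.71). Then |QE| = |E − Q| = 47.44.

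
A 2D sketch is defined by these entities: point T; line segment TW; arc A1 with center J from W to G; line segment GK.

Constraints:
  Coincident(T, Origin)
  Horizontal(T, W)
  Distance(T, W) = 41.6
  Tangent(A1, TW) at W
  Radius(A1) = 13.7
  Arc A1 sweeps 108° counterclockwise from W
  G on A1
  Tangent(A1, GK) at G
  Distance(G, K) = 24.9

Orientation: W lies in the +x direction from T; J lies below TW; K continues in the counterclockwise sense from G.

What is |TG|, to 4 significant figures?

33.73

T is at the origin; T and W share the same y with |TW| = 41.6 and W on the +x side, so W = (41.60, 0.000). A1 meets TW tangentially, so JW is at right angles to TW, so J = W + (0, -13.7) = (41.60, -13.70). On A1, W sits at bearing 90° from J; a 108° counterclockwise sweep puts G at bearing 198°, so G = J + 13.7·(cos 198°, sin 198°) = (28.57, -17.93). Then |TG| = |G − T| = 33.73.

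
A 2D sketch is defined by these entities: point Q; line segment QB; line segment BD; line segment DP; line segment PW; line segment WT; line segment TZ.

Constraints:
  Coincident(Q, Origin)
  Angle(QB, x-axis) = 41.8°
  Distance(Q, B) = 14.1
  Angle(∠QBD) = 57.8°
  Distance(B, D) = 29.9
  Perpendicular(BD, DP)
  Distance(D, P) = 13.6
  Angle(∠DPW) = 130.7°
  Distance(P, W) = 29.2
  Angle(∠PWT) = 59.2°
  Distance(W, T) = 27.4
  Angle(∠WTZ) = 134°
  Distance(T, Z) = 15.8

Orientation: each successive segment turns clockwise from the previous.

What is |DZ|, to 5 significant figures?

18.928

∠PWT = 59.2° gives WT at 19.500° from the x-axis; with |WT| = 27.4, T = (5.4500, 5.4471). ∠WTZ = 134.0° gives TZ at -26.500° from the x-axis; with |TZ| = 15.8, Z = (19.590, -1.6028). Then |DZ| = |Z − D| = 18.928.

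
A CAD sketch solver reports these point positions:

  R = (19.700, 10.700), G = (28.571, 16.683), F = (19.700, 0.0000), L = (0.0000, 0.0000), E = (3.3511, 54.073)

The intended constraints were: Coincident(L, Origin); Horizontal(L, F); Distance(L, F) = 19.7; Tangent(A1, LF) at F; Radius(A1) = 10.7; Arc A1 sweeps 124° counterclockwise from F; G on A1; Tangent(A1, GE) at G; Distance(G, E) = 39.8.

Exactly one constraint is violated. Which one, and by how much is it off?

Distance(G, E) = 39.8 — off by 5.30.

L = (0.00, 0.00) ✓; L.y = 0.00, F.y = 0.00 ✓; |LF| = 19.70 ✓; ∠(RF, FL) = 90.00° ✓; |RF| = 10.70 ✓; bearing(R→G) − bearing(R→F) = 124.0° ✓; |RG| = 10.70 ✓; ∠(RG, GE) = 90.00° ✓; |GE| = 45.10 ✗.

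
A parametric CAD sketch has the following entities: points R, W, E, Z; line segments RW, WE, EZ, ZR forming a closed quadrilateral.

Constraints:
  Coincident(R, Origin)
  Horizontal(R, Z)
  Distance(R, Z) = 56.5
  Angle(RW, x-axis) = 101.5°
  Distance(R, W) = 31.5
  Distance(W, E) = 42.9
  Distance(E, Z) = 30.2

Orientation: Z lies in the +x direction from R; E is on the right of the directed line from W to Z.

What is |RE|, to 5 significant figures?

26.652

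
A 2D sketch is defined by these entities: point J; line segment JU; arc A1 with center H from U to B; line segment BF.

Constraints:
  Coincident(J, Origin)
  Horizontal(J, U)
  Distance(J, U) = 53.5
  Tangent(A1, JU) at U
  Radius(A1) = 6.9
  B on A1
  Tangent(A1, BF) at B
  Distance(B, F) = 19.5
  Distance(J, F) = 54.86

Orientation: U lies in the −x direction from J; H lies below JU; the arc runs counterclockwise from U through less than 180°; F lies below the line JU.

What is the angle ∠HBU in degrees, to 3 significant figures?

27.4°

J is at the origin; JU is horizontal with |JU| = 53.5 and U on the −x side, so U = (-53.5, 0.00). A1 meets JU tangentially, so HU is at right angles to JU, so H = U + (0, -6.9) = (-53.5, -6.90). Since HB ⟂ BF (tangency), |HF| = √(6.9² + 19.5²) = 20.7 regardless of where B sits on A1. So F lies on both circle(J, 54.86) and circle(H, 20.7); the below-JU intersection is F = (-47.9, -26.8). B is the foot of the tangent from F: B = (-59.1, -10.9).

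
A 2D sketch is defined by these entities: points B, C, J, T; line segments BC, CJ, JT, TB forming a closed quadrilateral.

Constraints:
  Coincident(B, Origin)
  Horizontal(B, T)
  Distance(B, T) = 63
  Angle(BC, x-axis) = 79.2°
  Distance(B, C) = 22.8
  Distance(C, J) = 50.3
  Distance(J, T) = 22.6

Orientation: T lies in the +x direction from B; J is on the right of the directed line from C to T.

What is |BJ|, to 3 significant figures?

43.9

Checks: |CJ| = 50.30 ✓; |JT| = 22.60 ✓.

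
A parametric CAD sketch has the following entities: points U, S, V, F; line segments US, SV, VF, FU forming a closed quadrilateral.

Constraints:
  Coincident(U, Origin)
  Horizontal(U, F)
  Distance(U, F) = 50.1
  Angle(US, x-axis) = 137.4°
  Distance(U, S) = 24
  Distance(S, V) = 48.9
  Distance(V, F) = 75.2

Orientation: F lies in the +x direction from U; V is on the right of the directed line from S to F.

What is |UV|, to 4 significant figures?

37.11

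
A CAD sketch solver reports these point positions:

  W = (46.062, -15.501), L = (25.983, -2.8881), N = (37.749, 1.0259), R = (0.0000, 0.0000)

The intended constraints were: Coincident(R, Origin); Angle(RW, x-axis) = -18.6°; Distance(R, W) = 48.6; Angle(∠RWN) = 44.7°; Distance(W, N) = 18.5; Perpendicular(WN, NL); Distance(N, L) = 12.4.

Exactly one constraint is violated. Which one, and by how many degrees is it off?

Perpendicular(WN, NL) — off by 8.30°.

R = (0.00, 0.00) ✓; RW at -18.60° ✓; |RW| = 48.60 ✓; ∠RWN = 44.70° ✓; |WN| = 18.50 ✓; ∠(WN, NL) = 81.70° ✗; |NL| = 12.40 ✓.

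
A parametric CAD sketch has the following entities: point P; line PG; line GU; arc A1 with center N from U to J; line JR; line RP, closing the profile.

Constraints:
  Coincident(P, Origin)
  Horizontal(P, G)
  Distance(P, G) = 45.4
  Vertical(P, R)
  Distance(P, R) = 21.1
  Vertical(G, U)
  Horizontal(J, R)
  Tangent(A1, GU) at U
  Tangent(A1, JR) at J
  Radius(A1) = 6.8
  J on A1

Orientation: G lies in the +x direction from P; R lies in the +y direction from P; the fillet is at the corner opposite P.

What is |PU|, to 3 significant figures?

47.6

P is at the origin; P and G share the same y with |PG| = 45.4 and G on the +x side, so G = (45.4, 0.00). P and R share the same x with |PR| = 21.1 and R on the +y side, so R = (0.00, 21.1). The virtual corner opposite P is at (45.4, 21.1). Since A1 is tangent to GU there, NU ⟂ GU and tangency of A1 to JR means the radius NJ is perpendicular to JR, with radius 6.8, so the center N sits 6.8 in from both sides at N = (38.6, 14.3). That places the tangent points at U = (45.4, 14.3) on GU and J = (38.6, 21.1) on JR. Then |PU| = |U − P| = 47.6.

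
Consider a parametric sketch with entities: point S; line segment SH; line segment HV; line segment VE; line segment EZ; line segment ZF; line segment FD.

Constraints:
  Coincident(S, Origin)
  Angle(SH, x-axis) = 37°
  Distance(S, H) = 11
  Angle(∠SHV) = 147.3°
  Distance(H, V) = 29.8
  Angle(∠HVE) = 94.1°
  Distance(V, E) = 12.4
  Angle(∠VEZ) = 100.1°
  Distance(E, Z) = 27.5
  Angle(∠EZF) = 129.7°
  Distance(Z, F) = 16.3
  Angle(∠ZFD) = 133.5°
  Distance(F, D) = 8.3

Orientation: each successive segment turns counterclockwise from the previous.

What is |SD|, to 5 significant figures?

4.7601

S is at the origin; SH runs at 37.0° with length 11.0, so H = (8.7850, 6.6200). ∠SHV = 147.3° gives HV at 69.700° from the x-axis; with |HV| = 29.8, V = (19.124, 34.569). ∠HVE = 94.1° gives VE at 155.60° from the x-axis; with |VE| = 12.4, E = (7.8312, 39.692). ∠VEZ = 100.1° gives EZ at -124.50° from the x-axis; with |EZ| = 27.5, Z = (-7.7450, 17.028). ∠EZF = 129.7° gives ZF at -74.200° from the x-axis; with |ZF| = 16.3, F = (-3.3068, 1.3439). ∠ZFD = 133.5° gives FD at -27.700° from the x-axis; with |FD| = 8.3, D = (4.0420, -2.5143). Then |SD| = |D − S| = 4.7601.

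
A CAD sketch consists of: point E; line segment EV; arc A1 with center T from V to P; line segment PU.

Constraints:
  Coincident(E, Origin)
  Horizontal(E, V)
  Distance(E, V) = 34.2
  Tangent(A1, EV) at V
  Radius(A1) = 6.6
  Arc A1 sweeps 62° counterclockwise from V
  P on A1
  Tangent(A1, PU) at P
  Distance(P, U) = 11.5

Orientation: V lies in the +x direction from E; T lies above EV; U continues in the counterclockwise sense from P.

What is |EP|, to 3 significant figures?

40.2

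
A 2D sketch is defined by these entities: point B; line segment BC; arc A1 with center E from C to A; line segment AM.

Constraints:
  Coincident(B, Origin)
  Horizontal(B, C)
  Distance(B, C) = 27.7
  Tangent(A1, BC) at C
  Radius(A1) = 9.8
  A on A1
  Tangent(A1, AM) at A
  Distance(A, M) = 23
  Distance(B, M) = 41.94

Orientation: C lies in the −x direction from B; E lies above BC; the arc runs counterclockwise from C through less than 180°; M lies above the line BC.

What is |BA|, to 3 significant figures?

21.9

B is at the origin; BC is horizontal with |BC| = 27.7 and C on the −x side, so C = (-27.7, 0.00). Tangency of A1 to BC means the radius EC is perpendicular to BC, so E = C + (0, 9.8) = (-27.7, 9.80). Since EA ⟂ AM (tangency), |EM| = √(9.8² + 23.0²) = 25.0 regardless of where A sits on A1. So M lies on both circle(B, 41.94) and circle(E, 25.0); the above-BC intersection is M = (-23.8, 34.5). A is the foot of the tangent from M: A = (-18.2, 12.2).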